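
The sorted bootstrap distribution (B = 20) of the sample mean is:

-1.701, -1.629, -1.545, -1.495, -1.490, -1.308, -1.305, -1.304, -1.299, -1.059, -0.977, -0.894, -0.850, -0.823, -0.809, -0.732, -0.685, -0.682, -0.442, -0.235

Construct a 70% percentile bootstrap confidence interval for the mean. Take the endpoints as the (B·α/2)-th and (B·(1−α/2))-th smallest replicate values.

(-1.545, -0.685)

α = 0.30; lower rank = 20 × 0.150 = 3; upper rank = 20 × 0.850 = 17.
The 3rd smallest replicate is -1.545; the 17th is -0.685.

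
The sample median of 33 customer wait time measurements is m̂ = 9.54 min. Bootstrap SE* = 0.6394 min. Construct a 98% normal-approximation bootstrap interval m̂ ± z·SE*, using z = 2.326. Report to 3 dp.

(8.053, 11.027)

Margin = 2.326 × 0.6394 = 1.4872
Interval: 9.54 ± 1.4872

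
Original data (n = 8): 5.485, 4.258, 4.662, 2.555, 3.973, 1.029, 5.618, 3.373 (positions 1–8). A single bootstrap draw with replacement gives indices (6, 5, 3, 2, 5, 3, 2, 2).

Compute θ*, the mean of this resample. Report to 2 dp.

Resample values: 1.029, 3.973, 4.662, 4.258, 3.973, 4.662, 4.258, 4.258.
Mean = (1.029 + 3.973 + 4.662 + 4.258 + 3.973 + 4.662 + 4.258 + 4.258) / 8 = 31.0730 / 8 = 3.88

θ* = 3.88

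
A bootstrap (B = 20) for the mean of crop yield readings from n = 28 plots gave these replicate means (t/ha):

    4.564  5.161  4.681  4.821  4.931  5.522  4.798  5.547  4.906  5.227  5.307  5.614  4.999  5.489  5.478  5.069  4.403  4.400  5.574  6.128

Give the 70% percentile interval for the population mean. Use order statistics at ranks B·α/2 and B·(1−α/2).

Sorted replicates: 4.400, 4.403, 4.564, 4.681, 4.798, 4.821, 4.906, 4.931, 4.999, 5.069, 5.161, 5.227, 5.307, 5.478, 5.489, 5.522, 5.547, 5.574, 5.614, 6.128
α = 0.30; lower rank = 20 × 0.150 = 3; upper rank = 20 × 0.850 = 17.
The 3rd smallest replicate is 4.564; the 17th is 5.547.

(4.564, 5.547)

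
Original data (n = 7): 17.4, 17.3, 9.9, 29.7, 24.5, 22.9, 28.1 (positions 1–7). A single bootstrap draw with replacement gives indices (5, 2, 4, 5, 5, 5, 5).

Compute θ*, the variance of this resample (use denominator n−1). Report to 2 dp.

θ* = 13.05

Resample values: 24.5, 17.3, 29.7, 24.5, 24.5, 24.5, 24.5.
Mean = 24.2143; sum of squared deviations = 78.3086
s² = 78.3086 / 6 = 13.0514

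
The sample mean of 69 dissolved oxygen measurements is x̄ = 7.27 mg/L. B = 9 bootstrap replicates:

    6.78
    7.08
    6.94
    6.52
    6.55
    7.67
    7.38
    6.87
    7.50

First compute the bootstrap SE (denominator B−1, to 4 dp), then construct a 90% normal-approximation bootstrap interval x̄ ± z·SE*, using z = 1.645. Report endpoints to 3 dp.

Mean of replicates = 7.0322; sum of squared deviations = 1.3422; SE* = √(1.3422/8) = 0.4096
Margin = 1.645 × 0.4096 = 0.6738
Interval: 7.27 ± 0.6738

(6.596, 7.944)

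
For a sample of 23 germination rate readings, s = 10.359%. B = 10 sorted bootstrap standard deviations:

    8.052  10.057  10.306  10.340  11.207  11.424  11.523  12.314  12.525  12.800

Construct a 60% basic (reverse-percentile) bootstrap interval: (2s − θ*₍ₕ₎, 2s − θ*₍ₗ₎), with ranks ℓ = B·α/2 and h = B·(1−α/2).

(8.404, 10.661)

Percentile endpoints at ranks 2 and 8: θ*₍2₎ = 10.057, θ*₍8₎ = 12.314.
Basic interval reflects these around s:
  lower = 2 × 10.359 − 12.314 = 8.404
  upper = 2 × 10.359 − 10.057 = 10.661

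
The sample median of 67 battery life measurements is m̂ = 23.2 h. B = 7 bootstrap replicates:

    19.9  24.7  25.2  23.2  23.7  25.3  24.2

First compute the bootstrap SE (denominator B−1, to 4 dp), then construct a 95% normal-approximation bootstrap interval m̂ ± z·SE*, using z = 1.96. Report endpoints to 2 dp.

Mean of replicates = 23.7429; sum of squared deviations = 20.7371; SE* = √(20.7371/6) = 1.8591
Margin = 1.96 × 1.8591 = 3.644
Interval: 23.2 ± 3.644

(19.56, 26.84)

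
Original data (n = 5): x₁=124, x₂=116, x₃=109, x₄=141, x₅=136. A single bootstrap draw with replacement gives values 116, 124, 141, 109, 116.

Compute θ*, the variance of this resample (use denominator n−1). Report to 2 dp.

Mean = 121.2000; sum of squared deviations = 602.8000
s² = 602.8000 / 4 = 150.7000

θ* = 150.70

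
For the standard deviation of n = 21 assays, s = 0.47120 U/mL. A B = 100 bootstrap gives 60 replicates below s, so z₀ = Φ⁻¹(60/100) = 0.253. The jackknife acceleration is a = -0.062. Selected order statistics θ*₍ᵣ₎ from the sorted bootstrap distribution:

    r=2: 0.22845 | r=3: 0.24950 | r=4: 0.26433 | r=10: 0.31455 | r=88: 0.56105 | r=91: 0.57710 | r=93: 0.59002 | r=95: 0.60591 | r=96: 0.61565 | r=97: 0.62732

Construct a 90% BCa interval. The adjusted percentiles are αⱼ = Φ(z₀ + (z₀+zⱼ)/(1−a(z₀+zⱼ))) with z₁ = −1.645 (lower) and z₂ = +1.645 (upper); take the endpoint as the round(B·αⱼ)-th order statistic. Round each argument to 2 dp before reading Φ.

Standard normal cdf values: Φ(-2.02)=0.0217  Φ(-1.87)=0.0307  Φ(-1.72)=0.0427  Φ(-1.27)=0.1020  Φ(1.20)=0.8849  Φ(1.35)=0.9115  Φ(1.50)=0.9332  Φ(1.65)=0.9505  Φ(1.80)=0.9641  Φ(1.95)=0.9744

(0.31455, 0.62732)

Lower: z₀ + z₁ = 0.253 + (-1.645) = -1.392; 1 − a(z₀+z₁) = 1 − (-0.062)(-1.392) = 0.9137; argument = 0.253 + (-1.392)/0.9137 = -1.2705 → -1.27.
α₁ = Φ(-1.27) = 0.1020; rank = round(100 × 0.1020) = 10; θ*₍10₎ = 0.31455.
Upper: z₀ + z₂ = 1.898; 1 − a(z₀+z₂) = 1.1177; argument = 1.9512 → 1.95; α₂ = 0.9744; rank = 97; θ*₍97₎ = 0.62732.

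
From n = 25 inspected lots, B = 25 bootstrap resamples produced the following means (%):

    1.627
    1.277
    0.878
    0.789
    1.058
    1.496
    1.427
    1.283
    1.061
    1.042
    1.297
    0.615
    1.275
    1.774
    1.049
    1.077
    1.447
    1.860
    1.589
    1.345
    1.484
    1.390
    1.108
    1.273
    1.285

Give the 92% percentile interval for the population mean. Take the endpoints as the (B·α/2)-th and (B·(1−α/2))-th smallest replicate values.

Sorted replicates: 0.615, 0.789, 0.878, 1.042, 1.049, 1.058, 1.061, 1.077, 1.108, 1.273, 1.275, 1.277, 1.283, 1.285, 1.297, 1.345, 1.390, 1.427, 1.447, 1.484, 1.496, 1.589, 1.627, 1.774, 1.860
α = 0.08; lower rank = 25 × 0.040 = 1; upper rank = 25 × 0.960 = 24.
The 1st smallest replicate is 0.615; the 24th is 1.774.

(0.615, 1.774)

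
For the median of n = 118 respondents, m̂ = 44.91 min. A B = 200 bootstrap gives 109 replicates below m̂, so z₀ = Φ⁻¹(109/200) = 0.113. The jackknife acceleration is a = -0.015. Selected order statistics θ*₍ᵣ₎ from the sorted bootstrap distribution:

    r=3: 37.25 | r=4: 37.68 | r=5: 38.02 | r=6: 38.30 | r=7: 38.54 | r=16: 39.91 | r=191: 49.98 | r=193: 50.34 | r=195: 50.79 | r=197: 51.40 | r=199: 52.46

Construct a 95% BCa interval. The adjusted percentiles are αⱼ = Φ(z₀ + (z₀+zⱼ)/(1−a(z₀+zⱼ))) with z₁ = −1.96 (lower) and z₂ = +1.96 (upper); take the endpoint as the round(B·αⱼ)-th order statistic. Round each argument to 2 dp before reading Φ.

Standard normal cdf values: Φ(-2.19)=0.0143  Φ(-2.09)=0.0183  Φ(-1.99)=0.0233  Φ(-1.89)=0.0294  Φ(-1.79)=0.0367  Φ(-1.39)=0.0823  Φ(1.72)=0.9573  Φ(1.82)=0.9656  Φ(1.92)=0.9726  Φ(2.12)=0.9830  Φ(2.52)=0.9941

(38.54, 51.40)

Lower: z₀ + z₁ = 0.113 + (-1.960) = -1.847; 1 − a(z₀+z₁) = 1 − (-0.015)(-1.847) = 0.9723; argument = 0.113 + (-1.847)/0.9723 = -1.7866 → -1.79.
α₁ = Φ(-1.79) = 0.0367; rank = round(200 × 0.0367) = 7; θ*₍7₎ = 38.54.
Upper: z₀ + z₂ = 2.073; 1 − a(z₀+z₂) = 1.0311; argument = 2.1235 → 2.12; α₂ = 0.9830; rank = 197; θ*₍197₎ = 51.40.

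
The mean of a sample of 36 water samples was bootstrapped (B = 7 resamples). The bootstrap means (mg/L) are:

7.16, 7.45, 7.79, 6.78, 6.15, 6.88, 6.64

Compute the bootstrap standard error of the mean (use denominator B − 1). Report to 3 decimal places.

SE* = 0.542

Bootstrap SE is the standard deviation of the 7 replicate means.
Mean of replicates: (7.16 + 7.45 + 7.79 + 6.78 + 6.15 + 6.88 + 6.64) / 7 = 48.8500 / 7 = 6.9786
Sum of squared deviations: (+0.1814)² + (+0.4714)² + (+0.8114)² + (−0.1986)² + (−0.8286)² + (−0.0986)² + (−0.3386)² = 1.7639
Variance = 1.7639 / 6 = 0.2940
SE* = √0.2940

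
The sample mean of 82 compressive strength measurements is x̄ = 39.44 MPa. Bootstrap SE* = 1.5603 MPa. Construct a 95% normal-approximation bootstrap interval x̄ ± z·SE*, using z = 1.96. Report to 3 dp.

Margin = 1.96 × 1.5603 = 3.0582
Interval: 39.44 ± 3.0582

(36.382, 42.498)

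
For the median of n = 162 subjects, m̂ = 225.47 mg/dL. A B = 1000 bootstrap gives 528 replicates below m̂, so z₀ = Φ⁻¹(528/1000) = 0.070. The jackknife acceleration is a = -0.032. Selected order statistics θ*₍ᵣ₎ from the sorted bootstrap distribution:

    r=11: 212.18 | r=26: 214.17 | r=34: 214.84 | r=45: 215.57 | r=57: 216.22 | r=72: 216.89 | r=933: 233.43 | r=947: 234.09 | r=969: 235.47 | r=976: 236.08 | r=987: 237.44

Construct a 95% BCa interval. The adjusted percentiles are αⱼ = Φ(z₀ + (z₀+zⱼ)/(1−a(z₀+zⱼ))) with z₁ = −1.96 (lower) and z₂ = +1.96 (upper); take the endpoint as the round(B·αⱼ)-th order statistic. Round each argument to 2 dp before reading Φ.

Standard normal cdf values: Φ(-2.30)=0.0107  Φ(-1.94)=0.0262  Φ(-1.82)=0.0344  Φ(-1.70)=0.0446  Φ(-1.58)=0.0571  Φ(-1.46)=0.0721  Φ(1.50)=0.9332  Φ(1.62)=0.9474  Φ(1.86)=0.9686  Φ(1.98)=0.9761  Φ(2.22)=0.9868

(214.17, 236.08)

Lower: z₀ + z₁ = 0.070 + (-1.960) = -1.890; 1 − a(z₀+z₁) = 1 − (-0.032)(-1.890) = 0.9395; argument = 0.070 + (-1.890)/0.9395 = -1.9417 → -1.94.
α₁ = Φ(-1.94) = 0.0262; rank = round(1000 × 0.0262) = 26; θ*₍26₎ = 214.17.
Upper: z₀ + z₂ = 2.030; 1 − a(z₀+z₂) = 1.0650; argument = 1.9762 → 1.98; α₂ = 0.9761; rank = 976; θ*₍976₎ = 236.08.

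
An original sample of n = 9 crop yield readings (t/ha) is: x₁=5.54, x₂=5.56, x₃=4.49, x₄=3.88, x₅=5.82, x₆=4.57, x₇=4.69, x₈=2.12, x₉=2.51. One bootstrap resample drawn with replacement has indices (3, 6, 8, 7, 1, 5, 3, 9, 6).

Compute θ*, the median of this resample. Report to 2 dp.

θ* = 4.57

Resample values: 4.49, 4.57, 2.12, 4.69, 5.54, 5.82, 4.49, 2.51, 4.57.
Sorted: 2.12, 2.51, 4.49, 4.49, 4.57, 4.57, 4.69, 5.54, 5.82
Median = middle value = 4.57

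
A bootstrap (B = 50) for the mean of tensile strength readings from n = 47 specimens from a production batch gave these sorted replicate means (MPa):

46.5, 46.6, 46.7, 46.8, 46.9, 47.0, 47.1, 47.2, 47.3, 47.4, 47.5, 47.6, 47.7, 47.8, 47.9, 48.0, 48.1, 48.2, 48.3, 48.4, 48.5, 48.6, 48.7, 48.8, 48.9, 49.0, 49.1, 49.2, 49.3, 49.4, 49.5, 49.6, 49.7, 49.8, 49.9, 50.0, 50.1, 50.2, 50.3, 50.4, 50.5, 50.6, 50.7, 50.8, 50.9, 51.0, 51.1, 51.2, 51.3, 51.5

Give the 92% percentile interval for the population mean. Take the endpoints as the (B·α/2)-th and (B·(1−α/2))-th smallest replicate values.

α = 0.08; lower rank = 50 × 0.040 = 2; upper rank = 50 × 0.960 = 48.
The 2nd smallest replicate is 46.6; the 48th is 51.2.

(46.6, 51.2)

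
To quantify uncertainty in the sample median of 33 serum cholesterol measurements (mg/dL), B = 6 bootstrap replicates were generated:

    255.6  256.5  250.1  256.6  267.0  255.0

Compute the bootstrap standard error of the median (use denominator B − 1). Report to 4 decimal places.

Bootstrap SE is the standard deviation of the 6 replicate medians.
Mean of replicates: (255.6 + 256.5 + 250.1 + 256.6 + 267.0 + 255.0) / 6 = 1540.80000 / 6 = 256.80000
Sum of squared deviations: (−1.20000)² + (−0.30000)² + (−6.70000)² + (−0.20000)² + (+10.20000)² + (−1.80000)² = 153.74000
Variance = 153.74000 / 5 = 30.74800
SE* = √30.74800

SE* = 5.5451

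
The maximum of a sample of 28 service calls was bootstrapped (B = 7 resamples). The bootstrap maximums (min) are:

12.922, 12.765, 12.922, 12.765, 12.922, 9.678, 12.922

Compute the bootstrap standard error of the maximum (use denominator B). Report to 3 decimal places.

SE* = 1.119

Bootstrap SE is the standard deviation of the 7 replicate maximums.
Mean of replicates: (12.922 + 12.765 + 12.922 + 12.765 + 12.922 + 9.678 + 12.922) / 7 = 86.8960 / 7 = 12.4137
Sum of squared deviations: (+0.5083)² + (+0.3513)² + (+0.5083)² + (+0.3513)² + (+0.5083)² + (−2.7357)² + (+0.5083)² = 8.7644
Variance = 8.7644 / 7 = 1.2521
SE* = √1.2521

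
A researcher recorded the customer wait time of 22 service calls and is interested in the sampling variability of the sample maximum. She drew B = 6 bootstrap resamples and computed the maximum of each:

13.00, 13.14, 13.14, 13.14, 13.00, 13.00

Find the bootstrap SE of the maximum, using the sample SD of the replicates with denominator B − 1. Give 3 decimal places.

SE* = 0.077

Bootstrap SE is the standard deviation of the 6 replicate maximums.
Mean of replicates: (13.00 + 13.14 + 13.14 + 13.14 + 13.00 + 13.00) / 6 = 78.4200 / 6 = 13.0700
Sum of squared deviations: (−0.0700)² + (+0.0700)² + (+0.0700)² + (+0.0700)² + (−0.0700)² + (−0.0700)² = 0.0294
Variance = 0.0294 / 5 = 0.0059
SE* = √0.0059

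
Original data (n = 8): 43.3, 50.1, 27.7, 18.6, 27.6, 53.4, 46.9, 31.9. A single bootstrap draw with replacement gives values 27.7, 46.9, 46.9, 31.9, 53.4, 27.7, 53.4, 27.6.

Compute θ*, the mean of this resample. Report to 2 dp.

Mean = (27.7 + 46.9 + 46.9 + 31.9 + 53.4 + 27.7 + 53.4 + 27.6) / 8 = 315.50 / 8 = 39.44

θ* = 39.44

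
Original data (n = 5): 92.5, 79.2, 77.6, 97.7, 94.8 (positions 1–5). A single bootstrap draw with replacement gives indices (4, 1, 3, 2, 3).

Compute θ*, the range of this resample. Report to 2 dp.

θ* = 20.10

Resample values: 97.7, 92.5, 77.6, 79.2, 77.6.
Range = 97.7 − 77.6 = 20.10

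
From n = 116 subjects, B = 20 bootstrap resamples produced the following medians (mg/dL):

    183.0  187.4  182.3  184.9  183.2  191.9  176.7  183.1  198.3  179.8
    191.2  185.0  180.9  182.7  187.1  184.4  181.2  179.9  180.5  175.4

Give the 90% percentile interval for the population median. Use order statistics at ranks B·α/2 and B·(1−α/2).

Sorted replicates: 175.4, 176.7, 179.8, 179.9, 180.5, 180.9, 181.2, 182.3, 182.7, 183.0, 183.1, 183.2, 184.4, 184.9, 185.0, 187.1, 187.4, 191.2, 191.9, 198.3
α = 0.10; lower rank = 20 × 0.050 = 1; upper rank = 20 × 0.950 = 19.
The 1st smallest replicate is 175.4; the 19th is 191.9.

(175.4, 191.9)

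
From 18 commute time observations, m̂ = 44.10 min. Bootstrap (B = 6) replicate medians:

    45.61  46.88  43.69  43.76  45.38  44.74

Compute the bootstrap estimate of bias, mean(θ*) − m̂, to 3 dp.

bias = +0.910

mean(θ*) = (45.61 + 46.88 + 43.69 + 43.76 + 45.38 + 44.74) / 6 = 45.0100
bias = 45.0100 − 44.10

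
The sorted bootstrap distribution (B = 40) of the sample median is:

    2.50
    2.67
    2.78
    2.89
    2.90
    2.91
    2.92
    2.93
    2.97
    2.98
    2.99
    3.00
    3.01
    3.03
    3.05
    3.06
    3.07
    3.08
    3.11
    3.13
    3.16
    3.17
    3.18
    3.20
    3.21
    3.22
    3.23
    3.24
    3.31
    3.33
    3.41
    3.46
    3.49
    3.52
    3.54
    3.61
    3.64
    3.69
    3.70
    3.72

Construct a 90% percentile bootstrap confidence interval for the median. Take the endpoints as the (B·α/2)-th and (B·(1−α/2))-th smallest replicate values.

α = 0.10; lower rank = 40 × 0.050 = 2; upper rank = 40 × 0.950 = 38.
The 2nd smallest replicate is 2.67; the 38th is 3.69.

(2.67, 3.69)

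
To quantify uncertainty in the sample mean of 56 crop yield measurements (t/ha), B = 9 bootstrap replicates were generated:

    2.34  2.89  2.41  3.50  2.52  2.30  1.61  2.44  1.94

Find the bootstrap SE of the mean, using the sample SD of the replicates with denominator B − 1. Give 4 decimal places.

SE* = 0.5364

Bootstrap SE is the standard deviation of the 9 replicate means.
Mean of replicates: (2.34 + 2.89 + 2.41 + 3.50 + 2.52 + 2.30 + 1.61 + 2.44 + 1.94) / 9 = 21.95000 / 9 = 2.43889
Sum of squared deviations: (−0.09889)² + (+0.45111)² + (−0.02889)² + (+1.06111)² + (+0.08111)² + (−0.13889)² + (−0.82889)² + (+0.00111)² + (−0.49889)² = 2.30189
Variance = 2.30189 / 8 = 0.28774
SE* = √0.28774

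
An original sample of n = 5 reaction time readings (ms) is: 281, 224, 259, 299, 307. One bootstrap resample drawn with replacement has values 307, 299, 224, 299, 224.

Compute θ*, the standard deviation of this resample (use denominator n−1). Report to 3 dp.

θ* = 42.665

Mean = 270.6000; sum of squared deviations = 7281.2000
s² = 7281.2000 / 4 = 1820.3000
s = √1820.3000 = 42.665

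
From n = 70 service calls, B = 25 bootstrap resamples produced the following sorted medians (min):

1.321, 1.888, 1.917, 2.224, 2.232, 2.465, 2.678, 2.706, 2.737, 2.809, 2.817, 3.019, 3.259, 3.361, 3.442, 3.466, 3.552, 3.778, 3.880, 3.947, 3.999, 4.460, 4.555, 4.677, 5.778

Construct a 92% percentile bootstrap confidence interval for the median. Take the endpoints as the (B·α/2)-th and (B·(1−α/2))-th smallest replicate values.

α = 0.08; lower rank = 25 × 0.040 = 1; upper rank = 25 × 0.960 = 24.
The 1st smallest replicate is 1.321; the 24th is 4.677.

(1.321, 4.677)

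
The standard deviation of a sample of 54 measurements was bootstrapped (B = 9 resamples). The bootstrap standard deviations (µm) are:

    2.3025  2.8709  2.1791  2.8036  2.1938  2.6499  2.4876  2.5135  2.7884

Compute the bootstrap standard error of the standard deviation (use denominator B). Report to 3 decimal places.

SE* = 0.250

Bootstrap SE is the standard deviation of the 9 replicate standard deviations.
Mean of replicates: (2.3025 + 2.8709 + 2.1791 + 2.8036 + 2.1938 + 2.6499 + 2.4876 + 2.5135 + 2.7884) / 9 = 22.78930 / 9 = 2.53214
Sum of squared deviations: (−0.22964)² + (+0.33876)² + (−0.35304)² + (+0.27146)² + (−0.33834)² + (+0.11776)² + (−0.04454)² + (−0.01864)² + (+0.25626)² = 0.56216
Variance = 0.56216 / 9 = 0.06246
SE* = √0.06246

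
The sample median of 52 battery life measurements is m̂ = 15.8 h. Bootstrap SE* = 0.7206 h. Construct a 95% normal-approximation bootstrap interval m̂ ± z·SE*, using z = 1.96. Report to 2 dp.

(14.39, 17.21)

Margin = 1.96 × 0.7206 = 1.412
Interval: 15.8 ± 1.412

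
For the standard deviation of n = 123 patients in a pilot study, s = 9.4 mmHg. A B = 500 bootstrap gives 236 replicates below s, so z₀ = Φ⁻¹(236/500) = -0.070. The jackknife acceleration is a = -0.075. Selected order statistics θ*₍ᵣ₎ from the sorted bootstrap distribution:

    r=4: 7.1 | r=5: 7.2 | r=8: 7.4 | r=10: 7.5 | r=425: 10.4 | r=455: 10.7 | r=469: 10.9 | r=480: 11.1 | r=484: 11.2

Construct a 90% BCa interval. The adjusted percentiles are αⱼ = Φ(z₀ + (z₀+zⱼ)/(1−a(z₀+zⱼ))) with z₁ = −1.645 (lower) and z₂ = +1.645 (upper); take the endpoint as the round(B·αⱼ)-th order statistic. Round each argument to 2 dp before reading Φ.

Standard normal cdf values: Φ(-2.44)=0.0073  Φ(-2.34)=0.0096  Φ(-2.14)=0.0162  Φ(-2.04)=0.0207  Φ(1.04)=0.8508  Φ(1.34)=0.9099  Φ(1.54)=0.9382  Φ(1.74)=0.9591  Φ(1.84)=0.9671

(7.5, 10.7)

Lower: z₀ + z₁ = -0.070 + (-1.645) = -1.715; 1 − a(z₀+z₁) = 1 − (-0.075)(-1.715) = 0.8714; argument = -0.070 + (-1.715)/0.8714 = -2.0382 → -2.04.
α₁ = Φ(-2.04) = 0.0207; rank = round(500 × 0.0207) = 10; θ*₍10₎ = 7.5.
Upper: z₀ + z₂ = 1.575; 1 − a(z₀+z₂) = 1.1181; argument = 1.3386 → 1.34; α₂ = 0.9099; rank = 455; θ*₍455₎ = 10.7.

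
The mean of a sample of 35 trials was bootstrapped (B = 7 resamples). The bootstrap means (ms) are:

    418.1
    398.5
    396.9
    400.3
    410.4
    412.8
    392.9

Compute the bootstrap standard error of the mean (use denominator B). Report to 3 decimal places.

Bootstrap SE is the standard deviation of the 7 replicate means.
Mean of replicates: (418.1 + 398.5 + 396.9 + 400.3 + 410.4 + 412.8 + 392.9) / 7 = 2829.9000 / 7 = 404.2714
Sum of squared deviations: (+13.8286)² + (−5.7714)² + (−7.3714)² + (−3.9714)² + (+6.1286)² + (+8.5286)² + (−11.3714)² = 534.2543
Variance = 534.2543 / 7 = 76.3220
SE* = √76.3220

SE* = 8.736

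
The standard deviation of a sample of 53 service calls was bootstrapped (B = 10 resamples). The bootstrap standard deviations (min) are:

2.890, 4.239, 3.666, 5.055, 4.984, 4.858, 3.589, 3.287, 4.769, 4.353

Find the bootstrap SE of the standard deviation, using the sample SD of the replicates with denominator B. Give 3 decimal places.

Bootstrap SE is the standard deviation of the 10 replicate standard deviations.
Mean of replicates: (2.890 + 4.239 + 3.666 + 5.055 + 4.984 + 4.858 + 3.589 + 3.287 + 4.769 + 4.353) / 10 = 41.6900 / 10 = 4.1690
Sum of squared deviations: (−1.2790)² + (+0.0700)² + (−0.5030)² + (+0.8860)² + (+0.8150)² + (+0.6890)² + (−0.5800)² + (−0.8820)² + (+0.6000)² + (+0.1840)² = 5.3259
Variance = 5.3259 / 10 = 0.5326
SE* = √0.5326

SE* = 0.730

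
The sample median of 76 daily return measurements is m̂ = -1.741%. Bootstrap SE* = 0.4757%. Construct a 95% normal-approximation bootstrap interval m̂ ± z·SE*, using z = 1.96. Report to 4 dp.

Margin = 1.96 × 0.4757 = 0.93237
Interval: -1.741 ± 0.93237

(-2.6734, -0.8086)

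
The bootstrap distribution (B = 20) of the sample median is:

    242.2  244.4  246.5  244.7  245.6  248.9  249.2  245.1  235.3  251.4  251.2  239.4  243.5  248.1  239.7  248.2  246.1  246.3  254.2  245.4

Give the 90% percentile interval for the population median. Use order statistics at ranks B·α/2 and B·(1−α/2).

Sorted replicates: 235.3, 239.4, 239.7, 242.2, 243.5, 244.4, 244.7, 245.1, 245.4, 245.6, 246.1, 246.3, 246.5, 248.1, 248.2, 248.9, 249.2, 251.2, 251.4, 254.2
α = 0.10; lower rank = 20 × 0.050 = 1; upper rank = 20 × 0.950 = 19.
The 1st smallest replicate is 235.3; the 19th is 251.4.

(235.3, 251.4)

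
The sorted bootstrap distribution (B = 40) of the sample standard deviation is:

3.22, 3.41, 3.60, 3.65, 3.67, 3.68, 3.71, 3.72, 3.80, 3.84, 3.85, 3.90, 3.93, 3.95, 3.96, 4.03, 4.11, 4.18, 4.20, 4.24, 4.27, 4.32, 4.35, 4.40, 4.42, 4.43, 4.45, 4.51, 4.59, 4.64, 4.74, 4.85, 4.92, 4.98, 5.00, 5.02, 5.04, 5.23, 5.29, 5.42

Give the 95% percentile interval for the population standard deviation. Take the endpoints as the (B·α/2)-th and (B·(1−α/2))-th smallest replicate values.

α = 0.05; lower rank = 40 × 0.025 = 1; upper rank = 40 × 0.975 = 39.
The 1st smallest replicate is 3.22; the 39th is 5.29.

(3.22, 5.29)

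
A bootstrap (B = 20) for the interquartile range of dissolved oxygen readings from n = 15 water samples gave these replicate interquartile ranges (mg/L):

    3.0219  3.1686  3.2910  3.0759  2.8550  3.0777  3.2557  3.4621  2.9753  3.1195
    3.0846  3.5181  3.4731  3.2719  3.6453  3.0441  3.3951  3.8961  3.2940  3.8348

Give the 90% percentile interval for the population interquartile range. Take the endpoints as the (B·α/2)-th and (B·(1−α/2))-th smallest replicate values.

(2.8550, 3.8348)

Sorted replicates: 2.8550, 2.9753, 3.0219, 3.0441, 3.0759, 3.0777, 3.0846, 3.1195, 3.1686, 3.2557, 3.2719, 3.2910, 3.2940, 3.3951, 3.4621, 3.4731, 3.5181, 3.6453, 3.8348, 3.8961
α = 0.10; lower rank = 20 × 0.050 = 1; upper rank = 20 × 0.950 = 19.
The 1st smallest replicate is 2.8550; the 19th is 3.8348.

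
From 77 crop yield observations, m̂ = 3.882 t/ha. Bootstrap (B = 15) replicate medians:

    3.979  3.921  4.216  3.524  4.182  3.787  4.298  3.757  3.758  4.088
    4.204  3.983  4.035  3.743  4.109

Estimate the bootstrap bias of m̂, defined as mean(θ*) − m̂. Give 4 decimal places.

bias = +0.0903

mean(θ*) = (3.979 + 3.921 + 4.216 + 3.524 + 4.182 + 3.787 + 4.298 + 3.757 + 3.758 + 4.088 + 4.204 + 3.983 + 4.035 + 3.743 + 4.109) / 15 = 3.97227
bias = 3.97227 − 3.882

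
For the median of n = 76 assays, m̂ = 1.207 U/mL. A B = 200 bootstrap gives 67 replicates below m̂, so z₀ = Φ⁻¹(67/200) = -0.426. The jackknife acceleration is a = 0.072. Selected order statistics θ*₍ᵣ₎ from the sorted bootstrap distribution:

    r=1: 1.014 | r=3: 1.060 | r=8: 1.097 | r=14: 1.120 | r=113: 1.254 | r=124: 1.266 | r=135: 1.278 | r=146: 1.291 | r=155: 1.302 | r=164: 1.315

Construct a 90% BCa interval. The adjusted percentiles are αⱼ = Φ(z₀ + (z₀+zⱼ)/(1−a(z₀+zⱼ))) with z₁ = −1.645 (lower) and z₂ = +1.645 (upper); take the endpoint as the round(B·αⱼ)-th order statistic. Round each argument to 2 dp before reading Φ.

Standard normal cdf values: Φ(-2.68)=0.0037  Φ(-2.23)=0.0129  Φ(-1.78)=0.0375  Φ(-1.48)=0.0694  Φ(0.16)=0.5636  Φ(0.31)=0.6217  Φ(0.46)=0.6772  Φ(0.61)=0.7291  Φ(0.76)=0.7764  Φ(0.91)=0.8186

Lower: z₀ + z₁ = -0.426 + (-1.645) = -2.071; 1 − a(z₀+z₁) = 1 − (0.072)(-2.071) = 1.1491; argument = -0.426 + (-2.071)/1.1491 = -2.2283 → -2.23.
α₁ = Φ(-2.23) = 0.0129; rank = round(200 × 0.0129) = 3; θ*₍3₎ = 1.060.
Upper: z₀ + z₂ = 1.219; 1 − a(z₀+z₂) = 0.9122; argument = 0.9103 → 0.91; α₂ = 0.8186; rank = 164; θ*₍164₎ = 1.315.

(1.060, 1.315)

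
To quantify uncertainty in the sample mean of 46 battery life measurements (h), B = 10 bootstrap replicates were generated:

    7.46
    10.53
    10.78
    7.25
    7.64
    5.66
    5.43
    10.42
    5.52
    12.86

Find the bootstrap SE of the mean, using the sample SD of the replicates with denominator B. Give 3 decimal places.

SE* = 2.481

Bootstrap SE is the standard deviation of the 10 replicate means.
Mean of replicates: (7.46 + 10.53 + 10.78 + 7.25 + 7.64 + 5.66 + 5.43 + 10.42 + 5.52 + 12.86) / 10 = 83.5500 / 10 = 8.3550
Sum of squared deviations: (−0.8950)² + (+2.1750)² + (+2.4250)² + (−1.1050)² + (−0.7150)² + (−2.6950)² + (−2.9250)² + (+2.0650)² + (−2.8350)² + (+4.5050)² = 61.5596
Variance = 61.5596 / 10 = 6.1560
SE* = √6.1560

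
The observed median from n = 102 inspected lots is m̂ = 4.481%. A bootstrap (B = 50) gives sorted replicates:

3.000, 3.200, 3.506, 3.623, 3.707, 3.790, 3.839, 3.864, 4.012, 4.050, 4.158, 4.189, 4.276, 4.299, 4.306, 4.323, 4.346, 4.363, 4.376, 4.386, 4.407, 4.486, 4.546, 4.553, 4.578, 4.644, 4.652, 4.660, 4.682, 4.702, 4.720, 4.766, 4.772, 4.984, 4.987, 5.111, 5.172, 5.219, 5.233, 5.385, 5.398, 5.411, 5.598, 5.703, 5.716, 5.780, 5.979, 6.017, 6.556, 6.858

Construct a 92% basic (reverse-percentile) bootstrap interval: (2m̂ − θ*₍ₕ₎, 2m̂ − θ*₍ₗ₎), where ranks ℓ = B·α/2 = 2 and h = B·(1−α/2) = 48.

(2.945, 5.762)

Percentile endpoints at ranks 2 and 48: θ*₍2₎ = 3.200, θ*₍48₎ = 6.017.
Basic interval reflects these around m̂:
  lower = 2 × 4.481 − 6.017 = 2.945
  upper = 2 × 4.481 − 3.200 = 5.762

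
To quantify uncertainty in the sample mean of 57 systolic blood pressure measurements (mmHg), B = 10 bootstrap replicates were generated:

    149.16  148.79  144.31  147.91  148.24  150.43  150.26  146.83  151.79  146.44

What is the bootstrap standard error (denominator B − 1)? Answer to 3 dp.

SE* = 2.188

Bootstrap SE is the standard deviation of the 10 replicate means.
Mean of replicates: (149.16 + 148.79 + 144.31 + 147.91 + 148.24 + 150.43 + 150.26 + 146.83 + 151.79 + 146.44) / 10 = 1484.1600 / 10 = 148.4160
Sum of squared deviations: (+0.7440)² + (+0.3740)² + (−4.1060)² + (−0.5060)² + (−0.1760)² + (+2.0140)² + (+1.8440)² + (−1.5860)² + (+3.3740)² + (−1.9760)² = 43.1000
Variance = 43.1000 / 9 = 4.7889
SE* = √4.7889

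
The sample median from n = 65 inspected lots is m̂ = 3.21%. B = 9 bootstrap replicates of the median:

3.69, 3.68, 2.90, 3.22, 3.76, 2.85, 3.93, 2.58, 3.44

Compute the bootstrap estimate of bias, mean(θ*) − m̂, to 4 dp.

mean(θ*) = (3.69 + 3.68 + 2.90 + 3.22 + 3.76 + 2.85 + 3.93 + 2.58 + 3.44) / 9 = 3.33889
bias = 3.33889 − 3.21

bias = +0.1289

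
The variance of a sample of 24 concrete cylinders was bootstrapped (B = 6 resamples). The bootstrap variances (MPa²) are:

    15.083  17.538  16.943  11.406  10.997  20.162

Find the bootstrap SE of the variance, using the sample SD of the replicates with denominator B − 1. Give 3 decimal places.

SE* = 3.607

Bootstrap SE is the standard deviation of the 6 replicate variances.
Mean of replicates: (15.083 + 17.538 + 16.943 + 11.406 + 10.997 + 20.162) / 6 = 92.1290 / 6 = 15.3548
Sum of squared deviations: (−0.2718)² + (+2.1832)² + (+1.5882)² + (−3.9488)² + (−4.3578)² + (+4.8072)² = 65.0552
Variance = 65.0552 / 5 = 13.0110
SE* = √13.0110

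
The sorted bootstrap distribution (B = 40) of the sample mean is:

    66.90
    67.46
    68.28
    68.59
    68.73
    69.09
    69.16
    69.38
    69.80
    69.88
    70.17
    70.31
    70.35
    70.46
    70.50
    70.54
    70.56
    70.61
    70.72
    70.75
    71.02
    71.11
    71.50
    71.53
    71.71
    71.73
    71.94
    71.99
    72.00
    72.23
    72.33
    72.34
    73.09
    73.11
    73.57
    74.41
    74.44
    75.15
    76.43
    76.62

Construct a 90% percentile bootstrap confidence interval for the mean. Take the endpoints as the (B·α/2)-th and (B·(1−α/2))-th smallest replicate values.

(67.46, 75.15)

α = 0.10; lower rank = 40 × 0.050 = 2; upper rank = 40 × 0.950 = 38.
The 2nd smallest replicate is 67.46; the 38th is 75.15.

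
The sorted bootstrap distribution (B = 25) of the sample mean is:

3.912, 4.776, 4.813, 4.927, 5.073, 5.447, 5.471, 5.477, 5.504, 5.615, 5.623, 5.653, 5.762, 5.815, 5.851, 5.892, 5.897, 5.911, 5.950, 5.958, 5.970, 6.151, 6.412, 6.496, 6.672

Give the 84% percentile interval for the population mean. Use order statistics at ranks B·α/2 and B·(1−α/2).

(4.776, 6.412)

α = 0.16; lower rank = 25 × 0.080 = 2; upper rank = 25 × 0.920 = 23.
The 2nd smallest replicate is 4.776; the 23rd is 6.412.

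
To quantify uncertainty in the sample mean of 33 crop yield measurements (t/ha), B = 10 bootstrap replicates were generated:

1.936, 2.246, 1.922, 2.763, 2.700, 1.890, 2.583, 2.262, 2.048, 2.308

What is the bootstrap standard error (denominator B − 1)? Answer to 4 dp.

Bootstrap SE is the standard deviation of the 10 replicate means.
Mean of replicates: (1.936 + 2.246 + 1.922 + 2.763 + 2.700 + 1.890 + 2.583 + 2.262 + 2.048 + 2.308) / 10 = 22.65800 / 10 = 2.26580
Sum of squared deviations: (−0.32980)² + (−0.01980)² + (−0.34380)² + (+0.49720)² + (+0.43420)² + (−0.37580)² + (+0.31720)² + (−0.00380)² + (−0.21780)² + (+0.04220)² = 0.95417
Variance = 0.95417 / 9 = 0.10602
SE* = √0.10602

SE* = 0.3256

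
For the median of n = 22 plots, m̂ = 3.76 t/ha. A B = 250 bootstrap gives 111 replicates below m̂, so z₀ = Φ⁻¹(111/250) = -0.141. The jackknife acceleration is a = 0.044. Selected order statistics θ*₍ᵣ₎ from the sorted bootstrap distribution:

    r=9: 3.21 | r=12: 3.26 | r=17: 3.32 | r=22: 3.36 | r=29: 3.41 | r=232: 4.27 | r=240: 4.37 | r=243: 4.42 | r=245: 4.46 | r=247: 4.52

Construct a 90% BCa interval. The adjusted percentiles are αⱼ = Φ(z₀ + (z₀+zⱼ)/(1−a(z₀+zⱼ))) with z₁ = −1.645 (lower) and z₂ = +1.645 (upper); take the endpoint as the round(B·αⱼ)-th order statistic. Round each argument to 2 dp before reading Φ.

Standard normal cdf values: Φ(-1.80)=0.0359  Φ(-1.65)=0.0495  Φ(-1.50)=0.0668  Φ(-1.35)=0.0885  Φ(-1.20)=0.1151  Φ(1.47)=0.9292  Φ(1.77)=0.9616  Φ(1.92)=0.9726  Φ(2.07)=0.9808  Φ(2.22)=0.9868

Lower: z₀ + z₁ = -0.141 + (-1.645) = -1.786; 1 − a(z₀+z₁) = 1 − (0.044)(-1.786) = 1.0786; argument = -0.141 + (-1.786)/1.0786 = -1.7969 → -1.80.
α₁ = Φ(-1.80) = 0.0359; rank = round(250 × 0.0359) = 9; θ*₍9₎ = 3.21.
Upper: z₀ + z₂ = 1.504; 1 − a(z₀+z₂) = 0.9338; argument = 1.4696 → 1.47; α₂ = 0.9292; rank = 232; θ*₍232₎ = 4.27.

(3.21, 4.27)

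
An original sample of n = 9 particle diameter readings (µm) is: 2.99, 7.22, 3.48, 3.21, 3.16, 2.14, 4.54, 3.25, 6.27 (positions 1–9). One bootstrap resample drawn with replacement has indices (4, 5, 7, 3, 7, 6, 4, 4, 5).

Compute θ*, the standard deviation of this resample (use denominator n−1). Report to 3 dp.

θ* = 0.743

Resample values: 3.21, 3.16, 4.54, 3.48, 4.54, 2.14, 3.21, 3.21, 3.16.
Mean = 3.4056; sum of squared deviations = 4.4164
s² = 4.4164 / 8 = 0.5521
s = √0.5521 = 0.743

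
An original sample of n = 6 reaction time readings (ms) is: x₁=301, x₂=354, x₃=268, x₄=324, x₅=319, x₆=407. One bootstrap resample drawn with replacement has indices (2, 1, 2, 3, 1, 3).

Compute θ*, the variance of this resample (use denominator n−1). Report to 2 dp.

Resample values: 354, 301, 354, 268, 301, 268.
Mean = 307.6667; sum of squared deviations = 7529.3333
s² = 7529.3333 / 5 = 1505.8667

θ* = 1505.87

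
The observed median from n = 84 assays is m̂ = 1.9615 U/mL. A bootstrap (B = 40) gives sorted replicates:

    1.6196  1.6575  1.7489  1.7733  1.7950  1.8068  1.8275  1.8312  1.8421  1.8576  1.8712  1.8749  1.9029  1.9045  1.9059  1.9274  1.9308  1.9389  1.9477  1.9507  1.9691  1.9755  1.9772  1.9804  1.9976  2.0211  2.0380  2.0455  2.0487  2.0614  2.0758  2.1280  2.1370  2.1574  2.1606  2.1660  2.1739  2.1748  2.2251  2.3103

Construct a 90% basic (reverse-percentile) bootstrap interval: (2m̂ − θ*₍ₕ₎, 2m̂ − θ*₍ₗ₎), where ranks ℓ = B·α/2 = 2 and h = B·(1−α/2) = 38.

(1.7482, 2.2655)

Percentile endpoints at ranks 2 and 38: θ*₍2₎ = 1.6575, θ*₍38₎ = 2.1748.
Basic interval reflects these around m̂:
  lower = 2 × 1.9615 − 2.1748 = 1.7482
  upper = 2 × 1.9615 − 1.6575 = 2.2655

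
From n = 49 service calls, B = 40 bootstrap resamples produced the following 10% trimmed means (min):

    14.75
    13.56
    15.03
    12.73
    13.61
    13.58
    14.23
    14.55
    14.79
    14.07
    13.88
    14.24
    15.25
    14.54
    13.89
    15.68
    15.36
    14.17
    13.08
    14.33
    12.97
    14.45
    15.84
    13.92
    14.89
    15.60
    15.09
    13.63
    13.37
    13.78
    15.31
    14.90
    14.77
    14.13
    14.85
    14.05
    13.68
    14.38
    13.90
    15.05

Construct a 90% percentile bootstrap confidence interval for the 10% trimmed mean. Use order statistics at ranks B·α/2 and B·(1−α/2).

Sorted replicates: 12.73, 12.97, 13.08, 13.37, 13.56, 13.58, 13.61, 13.63, 13.68, 13.78, 13.88, 13.89, 13.90, 13.92, 14.05, 14.07, 14.13, 14.17, 14.23, 14.24, 14.33, 14.38, 14.45, 14.54, 14.55, 14.75, 14.77, 14.79, 14.85, 14.89, 14.90, 15.03, 15.05, 15.09, 15.25, 15.31, 15.36, 15.60, 15.68, 15.84
α = 0.10; lower rank = 40 × 0.050 = 2; upper rank = 40 × 0.950 = 38.
The 2nd smallest replicate is 12.97; the 38th is 15.60.

(12.97, 15.60)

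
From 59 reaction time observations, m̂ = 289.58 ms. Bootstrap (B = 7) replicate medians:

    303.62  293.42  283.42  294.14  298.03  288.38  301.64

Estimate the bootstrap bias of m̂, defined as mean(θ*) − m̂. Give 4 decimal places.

mean(θ*) = (303.62 + 293.42 + 283.42 + 294.14 + 298.03 + 288.38 + 301.64) / 7 = 294.66429
bias = 294.66429 − 289.58

bias = +5.0843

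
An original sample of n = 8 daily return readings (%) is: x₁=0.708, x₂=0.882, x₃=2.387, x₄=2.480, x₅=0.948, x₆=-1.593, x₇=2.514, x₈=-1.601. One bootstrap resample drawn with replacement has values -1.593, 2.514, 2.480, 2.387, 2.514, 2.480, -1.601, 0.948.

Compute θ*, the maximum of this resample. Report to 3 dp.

Maximum = 2.514

θ* = 2.514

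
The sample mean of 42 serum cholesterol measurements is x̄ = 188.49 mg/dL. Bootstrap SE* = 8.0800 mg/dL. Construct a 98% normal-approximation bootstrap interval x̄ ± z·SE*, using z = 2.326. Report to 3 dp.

(169.696, 207.284)

Margin = 2.326 × 8.0800 = 18.7941
Interval: 188.49 ± 18.7941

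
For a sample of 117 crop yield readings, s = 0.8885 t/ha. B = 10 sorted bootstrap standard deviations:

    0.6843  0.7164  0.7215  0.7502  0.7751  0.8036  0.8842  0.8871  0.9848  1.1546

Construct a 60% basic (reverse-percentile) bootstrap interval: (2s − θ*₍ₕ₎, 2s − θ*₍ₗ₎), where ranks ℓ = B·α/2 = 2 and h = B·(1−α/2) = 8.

(0.8899, 1.0606)

Percentile endpoints at ranks 2 and 8: θ*₍2₎ = 0.7164, θ*₍8₎ = 0.8871.
Basic interval reflects these around s:
  lower = 2 × 0.8885 − 0.8871 = 0.8899
  upper = 2 × 0.8885 − 0.7164 = 1.0606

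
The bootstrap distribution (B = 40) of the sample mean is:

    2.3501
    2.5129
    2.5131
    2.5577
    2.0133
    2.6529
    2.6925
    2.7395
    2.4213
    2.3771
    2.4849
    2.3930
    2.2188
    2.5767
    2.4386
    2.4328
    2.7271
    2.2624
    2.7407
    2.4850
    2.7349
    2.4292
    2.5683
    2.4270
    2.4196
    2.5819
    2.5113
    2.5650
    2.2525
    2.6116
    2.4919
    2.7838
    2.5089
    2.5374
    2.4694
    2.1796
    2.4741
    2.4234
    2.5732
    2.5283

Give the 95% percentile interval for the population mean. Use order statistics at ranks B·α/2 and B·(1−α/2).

(2.0133, 2.7407)

Sorted replicates: 2.0133, 2.1796, 2.2188, 2.2525, 2.2624, 2.3501, 2.3771, 2.3930, 2.4196, 2.4213, 2.4234, 2.4270, 2.4292, 2.4328, 2.4386, 2.4694, 2.4741, 2.4849, 2.4850, 2.4919, 2.5089, 2.5113, 2.5129, 2.5131, 2.5283, 2.5374, 2.5577, 2.5650, 2.5683, 2.5732, 2.5767, 2.5819, 2.6116, 2.6529, 2.6925, 2.7271, 2.7349, 2.7395, 2.7407, 2.7838
α = 0.05; lower rank = 40 × 0.025 = 1; upper rank = 40 × 0.975 = 39.
The 1st smallest replicate is 2.0133; the 39th is 2.7407.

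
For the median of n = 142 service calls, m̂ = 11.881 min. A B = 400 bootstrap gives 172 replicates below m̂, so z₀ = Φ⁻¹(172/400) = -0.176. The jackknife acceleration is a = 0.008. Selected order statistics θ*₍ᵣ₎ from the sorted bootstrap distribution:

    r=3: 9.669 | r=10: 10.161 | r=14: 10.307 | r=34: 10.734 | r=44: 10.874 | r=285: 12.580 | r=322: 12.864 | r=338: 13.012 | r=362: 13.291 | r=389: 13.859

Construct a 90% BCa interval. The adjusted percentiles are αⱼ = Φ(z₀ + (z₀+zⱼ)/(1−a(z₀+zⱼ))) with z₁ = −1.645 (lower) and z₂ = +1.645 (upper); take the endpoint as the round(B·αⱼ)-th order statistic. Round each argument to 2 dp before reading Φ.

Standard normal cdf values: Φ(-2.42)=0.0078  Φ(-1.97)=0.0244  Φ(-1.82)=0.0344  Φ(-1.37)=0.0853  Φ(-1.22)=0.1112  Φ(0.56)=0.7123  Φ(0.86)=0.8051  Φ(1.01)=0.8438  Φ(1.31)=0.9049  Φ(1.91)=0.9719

Lower: z₀ + z₁ = -0.176 + (-1.645) = -1.821; 1 − a(z₀+z₁) = 1 − (0.008)(-1.821) = 1.0146; argument = -0.176 + (-1.821)/1.0146 = -1.9709 → -1.97.
α₁ = Φ(-1.97) = 0.0244; rank = round(400 × 0.0244) = 10; θ*₍10₎ = 10.161.
Upper: z₀ + z₂ = 1.469; 1 − a(z₀+z₂) = 0.9882; argument = 1.3105 → 1.31; α₂ = 0.9049; rank = 362; θ*₍362₎ = 13.291.

(10.161, 13.291)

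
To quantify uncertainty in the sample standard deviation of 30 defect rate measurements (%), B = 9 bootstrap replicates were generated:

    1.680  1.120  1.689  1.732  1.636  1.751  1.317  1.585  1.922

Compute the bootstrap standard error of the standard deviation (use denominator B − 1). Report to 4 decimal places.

Bootstrap SE is the standard deviation of the 9 replicate standard deviations.
Mean of replicates: (1.680 + 1.120 + 1.689 + 1.732 + 1.636 + 1.751 + 1.317 + 1.585 + 1.922) / 9 = 14.43200 / 9 = 1.60356
Sum of squared deviations: (+0.07644)² + (−0.48356)² + (+0.08544)² + (+0.12844)² + (+0.03244)² + (+0.14744)² + (−0.28656)² + (−0.01856)² + (+0.31844)² = 0.47013
Variance = 0.47013 / 8 = 0.05877
SE* = √0.05877

SE* = 0.2424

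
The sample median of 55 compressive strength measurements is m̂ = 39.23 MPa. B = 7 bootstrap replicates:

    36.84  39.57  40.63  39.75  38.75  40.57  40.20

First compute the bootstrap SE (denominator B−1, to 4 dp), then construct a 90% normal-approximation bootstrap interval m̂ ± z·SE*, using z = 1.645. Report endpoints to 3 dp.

(37.042, 41.418)

Mean of replicates = 39.4729; sum of squared deviations = 10.6121; SE* = √(10.6121/6) = 1.3299
Margin = 1.645 × 1.3299 = 2.1877
Interval: 39.23 ± 2.1877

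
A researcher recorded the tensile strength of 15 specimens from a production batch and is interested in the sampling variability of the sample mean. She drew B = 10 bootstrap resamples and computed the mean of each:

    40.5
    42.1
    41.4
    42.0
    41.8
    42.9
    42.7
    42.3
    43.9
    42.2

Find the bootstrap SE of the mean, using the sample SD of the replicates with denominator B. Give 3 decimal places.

SE* = 0.859

Bootstrap SE is the standard deviation of the 10 replicate means.
Mean of replicates: (40.5 + 42.1 + 41.4 + 42.0 + 41.8 + 42.9 + 42.7 + 42.3 + 43.9 + 42.2) / 10 = 421.8000 / 10 = 42.1800
Sum of squared deviations: (−1.6800)² + (−0.0800)² + (−0.7800)² + (−0.1800)² + (−0.3800)² + (+0.7200)² + (+0.5200)² + (+0.1200)² + (+1.7200)² + (+0.0200)² = 7.3760
Variance = 7.3760 / 10 = 0.7376
SE* = √0.7376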